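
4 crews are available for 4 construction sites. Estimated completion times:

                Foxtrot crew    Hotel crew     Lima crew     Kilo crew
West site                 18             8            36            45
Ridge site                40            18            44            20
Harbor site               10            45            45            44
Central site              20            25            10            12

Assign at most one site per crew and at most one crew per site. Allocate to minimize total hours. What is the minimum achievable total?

This is the linear assignment problem.
Optimal: Foxtrot crew→Harbor site (10 hours), Hotel crew→West site (8 hours), Lima crew→Central site (10 hours), Kilo crew→Ridge site (20 hours) — total 10+8+10+20 = 48 hours.
Every other assignment is strictly worse.

Min total: 48 hours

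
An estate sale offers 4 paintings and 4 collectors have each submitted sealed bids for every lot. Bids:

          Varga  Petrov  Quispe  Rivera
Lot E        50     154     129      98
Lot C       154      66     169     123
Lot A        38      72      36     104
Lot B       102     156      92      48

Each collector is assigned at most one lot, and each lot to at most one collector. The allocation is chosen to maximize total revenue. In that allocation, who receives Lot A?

This is the linear assignment problem.
Optimal: Varga→Lot C ($154), Petrov→Lot B ($156), Quispe→Lot E ($129), Rivera→Lot A ($104) — total 154+156+129+104 = $543.
Max-entry greedy (repeatedly take the single best remaining cell) gives $479, worse by 64.
Swapping Petrov↔Rivera (Petrov→Lot A $72, Rivera→Lot B $48) loses 140.
Checked against all permutations: $543 is optimal.
Rivera's own top lot is Lot C ($123), but forcing Rivera→Lot C and reassigning the rest optimally gives only $446 — worse by 97.

Rivera receives Lot A.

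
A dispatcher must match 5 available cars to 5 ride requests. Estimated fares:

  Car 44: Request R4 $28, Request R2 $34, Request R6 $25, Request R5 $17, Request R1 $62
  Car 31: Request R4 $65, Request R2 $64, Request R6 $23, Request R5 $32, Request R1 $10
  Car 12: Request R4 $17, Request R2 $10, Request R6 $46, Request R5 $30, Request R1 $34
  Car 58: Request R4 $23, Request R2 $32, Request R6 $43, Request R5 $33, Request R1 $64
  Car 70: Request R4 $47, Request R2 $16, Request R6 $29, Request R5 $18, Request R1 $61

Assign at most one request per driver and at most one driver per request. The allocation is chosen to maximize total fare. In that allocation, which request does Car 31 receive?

Optimal: Car 44→Request R1 ($62), Car 31→Request R2 ($64), Car 12→Request R6 ($46), Car 58→Request R5 ($33), Car 70→Request R4 ($47) — total 62+64+46+33+47 = $252.
Column-greedy (each request in turn goes to its best remaining driver) gives $239, worse by 13.
Next-best assignment: Car 44→Request R1, Car 31→Request R2, Car 12→Request R5, Car 58→Request R6, Car 70→Request R4 = $246.
Car 31's own top request is Request R4 ($65), but forcing Car 31→Request R4 and reassigning the rest optimally gives only $239 — worse by 13.

Car 31 receives Request R2.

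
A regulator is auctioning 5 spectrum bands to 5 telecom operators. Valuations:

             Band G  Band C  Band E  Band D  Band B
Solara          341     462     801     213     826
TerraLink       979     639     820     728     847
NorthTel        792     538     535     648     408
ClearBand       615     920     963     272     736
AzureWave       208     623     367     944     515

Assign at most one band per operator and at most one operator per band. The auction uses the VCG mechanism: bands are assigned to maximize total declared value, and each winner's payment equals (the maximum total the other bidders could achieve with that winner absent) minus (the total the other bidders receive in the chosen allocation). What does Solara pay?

Efficient allocation: Solara→Band E ($801M), TerraLink→Band B ($847M), NorthTel→Band G ($792M), ClearBand→Band C ($920M), AzureWave→Band D ($944M); total welfare W = $4304M.
Solara receives Band E at value $801M, so the others get W − 801 = $3503M.
Without Solara: best allocation of the remaining 4 bidders over all 5 bands is TerraLink→Band B ($847M), NorthTel→Band G ($792M), ClearBand→Band E ($963M), AzureWave→Band D ($944M), total $3546M.
VCG payment = (others' best without Solara) − (others' welfare with Solara) = 3546 − 3503 = $43M.

Solara pays $43M.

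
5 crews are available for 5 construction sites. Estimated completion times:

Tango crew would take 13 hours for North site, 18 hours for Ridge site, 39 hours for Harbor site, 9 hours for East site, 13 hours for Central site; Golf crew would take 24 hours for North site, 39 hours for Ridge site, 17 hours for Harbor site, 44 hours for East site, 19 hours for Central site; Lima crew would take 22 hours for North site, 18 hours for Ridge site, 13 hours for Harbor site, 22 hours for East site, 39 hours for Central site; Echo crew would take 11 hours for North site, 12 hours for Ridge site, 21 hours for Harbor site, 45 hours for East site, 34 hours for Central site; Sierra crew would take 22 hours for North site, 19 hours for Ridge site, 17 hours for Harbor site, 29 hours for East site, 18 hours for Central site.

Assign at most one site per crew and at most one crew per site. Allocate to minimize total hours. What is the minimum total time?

Optimal: Tango crew→East site (9 hours), Golf crew→Central site (19 hours), Lima crew→Harbor site (13 hours), Echo crew→North site (11 hours), Sierra crew→Ridge site (19 hours) — total 9+19+13+11+19 = 71 hours.
Row-greedy (each crew in turn takes its cheapest remaining site) gives 73 hours, worse by 2.
Next-best assignment: Tango crew→East site, Golf crew→Harbor site, Lima crew→Ridge site, Echo crew→North site, Sierra crew→Central site = 73 hours.
Checked against all permutations: 71 hours is optimal.

Min total: 71 hours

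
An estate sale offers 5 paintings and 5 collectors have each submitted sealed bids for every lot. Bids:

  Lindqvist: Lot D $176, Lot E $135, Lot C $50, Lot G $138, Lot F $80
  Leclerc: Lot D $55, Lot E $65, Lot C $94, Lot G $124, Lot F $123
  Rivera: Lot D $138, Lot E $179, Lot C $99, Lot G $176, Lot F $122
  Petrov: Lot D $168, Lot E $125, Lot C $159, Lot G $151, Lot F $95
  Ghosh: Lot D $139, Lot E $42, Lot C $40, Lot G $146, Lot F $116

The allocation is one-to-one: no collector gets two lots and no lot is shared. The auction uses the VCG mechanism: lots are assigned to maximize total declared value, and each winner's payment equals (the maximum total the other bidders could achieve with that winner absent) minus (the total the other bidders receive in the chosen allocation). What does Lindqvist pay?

Lindqvist pays $9.

Efficient allocation: Lindqvist→Lot D ($176), Leclerc→Lot F ($123), Rivera→Lot E ($179), Petrov→Lot C ($159), Ghosh→Lot G ($146); total welfare W = $783.
Lindqvist receives Lot D at value $176, so the others get W − 176 = $607.
Without Lindqvist: best allocation of the remaining 4 bidders over all 5 lots is Leclerc→Lot F ($123), Rivera→Lot E ($179), Petrov→Lot D ($168), Ghosh→Lot G ($146), total $616.
VCG payment = (others' best without Lindqvist) − (others' welfare with Lindqvist) = 616 − 607 = $9.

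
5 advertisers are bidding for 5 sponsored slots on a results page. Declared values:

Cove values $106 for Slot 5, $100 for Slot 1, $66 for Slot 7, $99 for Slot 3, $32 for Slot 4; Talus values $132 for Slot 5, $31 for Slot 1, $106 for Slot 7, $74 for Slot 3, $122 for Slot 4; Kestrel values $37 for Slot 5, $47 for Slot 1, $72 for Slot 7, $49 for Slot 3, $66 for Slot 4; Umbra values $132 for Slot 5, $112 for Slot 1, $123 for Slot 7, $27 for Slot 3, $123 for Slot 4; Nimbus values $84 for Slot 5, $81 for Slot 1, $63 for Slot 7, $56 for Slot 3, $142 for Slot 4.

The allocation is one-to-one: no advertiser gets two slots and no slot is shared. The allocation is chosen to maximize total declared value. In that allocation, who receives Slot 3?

Cove receives Slot 3.

Optimal: Cove→Slot 3 ($99), Talus→Slot 5 ($132), Kestrel→Slot 7 ($72), Umbra→Slot 1 ($112), Nimbus→Slot 4 ($142) — total 99+132+72+112+142 = $557.
Max-entry greedy (repeatedly take the single best remaining cell) gives $546, worse by 11.
Next-best assignment: Cove→Slot 1, Talus→Slot 5, Kestrel→Slot 3, Umbra→Slot 7, Nimbus→Slot 4 = $546.
Swapping Cove↔Kestrel (Cove→Slot 7 $66, Kestrel→Slot 3 $49) loses 56.
No other one-to-one assignment exceeds $557.
Cove's own top slot is Slot 5 ($106), but forcing Cove→Slot 5 and reassigning the rest optimally gives only $515 — worse by 42.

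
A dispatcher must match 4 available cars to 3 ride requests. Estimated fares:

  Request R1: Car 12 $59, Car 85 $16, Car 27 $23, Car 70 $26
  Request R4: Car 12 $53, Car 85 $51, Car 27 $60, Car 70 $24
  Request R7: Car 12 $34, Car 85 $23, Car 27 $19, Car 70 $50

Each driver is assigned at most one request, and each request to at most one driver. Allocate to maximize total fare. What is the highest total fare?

This is a one-to-one assignment (maximum-weight bipartite matching).
Optimal: Car 12→Request R1 ($59), Car 27→Request R4 ($60), Car 70→Request R7 ($50) — total 59+60+50 = $169.
Row-greedy (each driver in turn takes its best remaining request) gives $129, worse by 40.
Next-best assignment: Car 12→Request R1, Car 85→Request R4, Car 70→Request R7 = $160.
Swapping Car 12↔Car 27 (Car 12→Request R4 $53, Car 27→Request R1 $23) loses 43.

Maximum total: $169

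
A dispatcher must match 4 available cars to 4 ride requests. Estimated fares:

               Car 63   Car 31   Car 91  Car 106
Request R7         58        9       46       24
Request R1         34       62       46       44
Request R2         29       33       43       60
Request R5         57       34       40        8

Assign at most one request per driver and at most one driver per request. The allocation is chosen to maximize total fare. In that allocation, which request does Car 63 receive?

Optimal: Car 63→Request R5 ($57), Car 31→Request R1 ($62), Car 91→Request R7 ($46), Car 106→Request R2 ($60) — total 57+62+46+60 = $225.
Car 63's own top request is Request R7 ($58), but forcing Car 63→Request R7 and reassigning the rest optimally gives only $220 — worse by 5.

Car 63 receives Request R5.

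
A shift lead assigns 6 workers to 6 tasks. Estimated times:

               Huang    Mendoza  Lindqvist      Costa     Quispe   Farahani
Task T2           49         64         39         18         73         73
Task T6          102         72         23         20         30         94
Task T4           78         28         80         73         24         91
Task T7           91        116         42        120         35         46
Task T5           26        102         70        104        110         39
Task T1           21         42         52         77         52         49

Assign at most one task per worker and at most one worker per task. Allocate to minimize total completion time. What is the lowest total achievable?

Min total: 164 min

Treat this as an assignment problem: match each worker to one task.
Optimal: Huang→Task T1 (21 min), Mendoza→Task T4 (28 min), Lindqvist→Task T6 (23 min), Costa→Task T2 (18 min), Quispe→Task T7 (35 min), Farahani→Task T5 (39 min) — total 21+28+23+18+35+39 = 164 min.
Min-entry greedy (repeatedly take the single cheapest remaining cell) gives 241 min, worse by 77.
Next-best assignment: Huang→Task T1, Mendoza→Task T4, Lindqvist→Task T7, Costa→Task T2, Quispe→Task T6, Farahani→Task T5 = 178 min.
Swapping Quispe↔Lindqvist (Quispe→Task T6 30 min, Lindqvist→Task T7 42 min) adds 14.
Checked against all permutations: 164 min is optimal.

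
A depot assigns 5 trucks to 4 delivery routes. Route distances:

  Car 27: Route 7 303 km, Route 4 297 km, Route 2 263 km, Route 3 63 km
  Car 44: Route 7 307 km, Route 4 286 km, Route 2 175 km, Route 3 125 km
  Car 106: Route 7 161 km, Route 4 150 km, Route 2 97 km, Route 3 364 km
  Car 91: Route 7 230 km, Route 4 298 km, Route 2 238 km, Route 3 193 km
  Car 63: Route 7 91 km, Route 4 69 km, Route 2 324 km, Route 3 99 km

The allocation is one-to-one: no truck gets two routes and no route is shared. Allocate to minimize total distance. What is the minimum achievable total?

Treat this as an assignment problem: match each truck to one route.
Optimal: Car 91→Route 7 (230 km), Car 63→Route 4 (69 km), Car 106→Route 2 (97 km), Car 27→Route 3 (63 km) — total 230+69+97+63 = 459 km.
Column-greedy (each route in turn goes to its cheapest remaining truck) gives 479 km, worse by 20.
No other one-to-one assignment undercuts 459 km.

Min total: 459 km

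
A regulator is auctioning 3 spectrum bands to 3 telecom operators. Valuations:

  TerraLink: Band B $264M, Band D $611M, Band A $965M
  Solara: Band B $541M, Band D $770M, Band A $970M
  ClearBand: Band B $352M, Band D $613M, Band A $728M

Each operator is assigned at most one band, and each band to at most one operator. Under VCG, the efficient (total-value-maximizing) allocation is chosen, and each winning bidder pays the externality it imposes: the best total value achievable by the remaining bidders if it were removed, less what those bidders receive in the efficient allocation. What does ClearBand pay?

Efficient allocation: TerraLink→Band A ($965M), Solara→Band B ($541M), ClearBand→Band D ($613M); total welfare W = $2119M.
ClearBand receives Band D at value $613M, so the others get W − 613 = $1506M.
Without ClearBand: best allocation of the remaining 2 bidders over all 3 bands is TerraLink→Band A ($965M), Solara→Band D ($770M), total $1735M.
VCG payment = (others' best without ClearBand) − (others' welfare with ClearBand) = 1735 − 1506 = $229M.

ClearBand pays $229M.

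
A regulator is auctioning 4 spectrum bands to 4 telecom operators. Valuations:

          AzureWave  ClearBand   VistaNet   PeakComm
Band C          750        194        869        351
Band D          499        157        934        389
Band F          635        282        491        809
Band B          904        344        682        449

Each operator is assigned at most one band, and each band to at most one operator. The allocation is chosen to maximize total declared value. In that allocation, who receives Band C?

Optimal: AzureWave→Band B ($904M), ClearBand→Band C ($194M), VistaNet→Band D ($934M), PeakComm→Band F ($809M) — total 904+194+934+809 = $2841M.
Row-greedy (each operator in turn takes its best remaining band) gives $2471M, worse by 370.
Swapping VistaNet↔AzureWave (VistaNet→Band B $682M, AzureWave→Band D $499M) loses 657.
ClearBand's own top band is Band B ($344M), but forcing ClearBand→Band B and reassigning the rest optimally gives only $2837M — worse by 4.

ClearBand receives Band C.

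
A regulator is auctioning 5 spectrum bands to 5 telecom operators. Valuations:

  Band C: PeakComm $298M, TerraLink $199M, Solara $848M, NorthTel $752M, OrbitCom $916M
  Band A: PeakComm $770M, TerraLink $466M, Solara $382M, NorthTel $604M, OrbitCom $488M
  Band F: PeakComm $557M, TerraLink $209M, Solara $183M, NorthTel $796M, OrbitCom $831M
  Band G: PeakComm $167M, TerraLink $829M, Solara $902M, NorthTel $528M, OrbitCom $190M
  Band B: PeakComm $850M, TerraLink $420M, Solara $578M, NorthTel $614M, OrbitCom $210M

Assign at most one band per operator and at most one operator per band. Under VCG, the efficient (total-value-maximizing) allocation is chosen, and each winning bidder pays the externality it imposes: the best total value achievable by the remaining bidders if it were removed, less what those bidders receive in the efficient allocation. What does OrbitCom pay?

Efficient allocation: PeakComm→Band B ($850M), TerraLink→Band G ($829M), Solara→Band C ($848M), NorthTel→Band A ($604M), OrbitCom→Band F ($831M); total welfare W = $3962M.
OrbitCom receives Band F at value $831M, so the others get W − 831 = $3131M.
Without OrbitCom: best allocation of the remaining 4 bidders over all 5 bands is PeakComm→Band B ($850M), TerraLink→Band G ($829M), Solara→Band C ($848M), NorthTel→Band F ($796M), total $3323M.
VCG payment = (others' best without OrbitCom) − (others' welfare with OrbitCom) = 3323 − 3131 = $192M.

OrbitCom pays $192M.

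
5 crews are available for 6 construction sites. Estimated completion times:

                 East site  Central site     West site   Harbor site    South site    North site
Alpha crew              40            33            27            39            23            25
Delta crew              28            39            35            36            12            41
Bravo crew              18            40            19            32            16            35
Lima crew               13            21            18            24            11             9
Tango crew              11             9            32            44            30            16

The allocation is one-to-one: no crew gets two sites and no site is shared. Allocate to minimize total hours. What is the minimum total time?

Minimum total: 75 hours

This is a one-to-one assignment (minimum-cost bipartite matching).
Optimal: Alpha crew→West site (27 hours), Delta crew→South site (12 hours), Bravo crew→East site (18 hours), Lima crew→North site (9 hours), Tango crew→Central site (9 hours) — total 27+12+18+9+9 = 75 hours.
Row-greedy (each crew in turn takes its cheapest remaining site) gives 88 hours, worse by 13.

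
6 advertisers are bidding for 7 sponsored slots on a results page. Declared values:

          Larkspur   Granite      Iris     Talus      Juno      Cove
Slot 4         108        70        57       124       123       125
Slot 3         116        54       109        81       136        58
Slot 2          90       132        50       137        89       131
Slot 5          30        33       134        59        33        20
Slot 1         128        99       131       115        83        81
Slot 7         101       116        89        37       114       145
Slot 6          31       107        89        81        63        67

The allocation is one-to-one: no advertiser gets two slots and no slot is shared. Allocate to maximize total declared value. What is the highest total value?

Max total: $799

Optimal: Larkspur→Slot 1 ($128), Granite→Slot 2 ($132), Iris→Slot 5 ($134), Talus→Slot 4 ($124), Juno→Slot 3 ($136), Cove→Slot 7 ($145) — total 128+132+134+124+136+145 = $799.
Max-entry greedy (repeatedly take the single best remaining cell) gives $787, worse by 12.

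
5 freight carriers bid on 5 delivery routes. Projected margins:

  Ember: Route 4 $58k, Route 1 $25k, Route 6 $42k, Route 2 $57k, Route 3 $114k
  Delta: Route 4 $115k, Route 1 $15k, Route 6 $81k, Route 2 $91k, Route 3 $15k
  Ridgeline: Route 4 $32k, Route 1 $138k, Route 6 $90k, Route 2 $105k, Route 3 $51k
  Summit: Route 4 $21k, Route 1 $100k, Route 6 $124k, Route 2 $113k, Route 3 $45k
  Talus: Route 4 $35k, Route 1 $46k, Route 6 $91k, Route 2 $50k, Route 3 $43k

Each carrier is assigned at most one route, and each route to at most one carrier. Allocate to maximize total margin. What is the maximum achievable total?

Maximum total: $571k

Optimal: Ember→Route 3 ($114k), Delta→Route 4 ($115k), Ridgeline→Route 1 ($138k), Summit→Route 2 ($113k), Talus→Route 6 ($91k) — total 114+115+138+113+91 = $571k.
Max-entry greedy (repeatedly take the single best remaining cell) gives $541k, worse by 30.
Next-best assignment: Ember→Route 3, Delta→Route 4, Ridgeline→Route 1, Summit→Route 6, Talus→Route 2 = $541k.
Swapping Ember↔Summit (Ember→Route 2 $57k, Summit→Route 3 $45k) loses 125.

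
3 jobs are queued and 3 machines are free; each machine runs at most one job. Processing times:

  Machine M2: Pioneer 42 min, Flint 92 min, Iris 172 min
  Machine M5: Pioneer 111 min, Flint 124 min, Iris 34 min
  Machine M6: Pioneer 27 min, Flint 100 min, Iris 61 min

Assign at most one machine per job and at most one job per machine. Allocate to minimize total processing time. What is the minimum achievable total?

Min total: 153 min

This is the linear assignment problem.
Optimal: Pioneer→Machine M6 (27 min), Flint→Machine M2 (92 min), Iris→Machine M5 (34 min) — total 27+92+34 = 153 min.
Column-greedy (each machine in turn goes to its cheapest remaining job) gives 176 min, worse by 23.
Next-best assignment: Pioneer→Machine M2, Flint→Machine M6, Iris→Machine M5 = 176 min.
No other one-to-one assignment undercuts 153 min.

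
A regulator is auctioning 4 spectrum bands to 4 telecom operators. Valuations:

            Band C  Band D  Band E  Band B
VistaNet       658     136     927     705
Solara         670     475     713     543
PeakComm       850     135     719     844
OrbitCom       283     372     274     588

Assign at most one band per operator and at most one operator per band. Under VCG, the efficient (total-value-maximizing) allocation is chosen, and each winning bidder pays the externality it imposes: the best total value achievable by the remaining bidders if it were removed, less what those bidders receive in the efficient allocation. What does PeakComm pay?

Efficient allocation: VistaNet→Band E ($927M), Solara→Band D ($475M), PeakComm→Band C ($850M), OrbitCom→Band B ($588M); total welfare W = $2840M.
PeakComm receives Band C at value $850M, so the others get W − 850 = $1990M.
Without PeakComm: best allocation of the remaining 3 bidders over all 4 bands is VistaNet→Band E ($927M), Solara→Band C ($670M), OrbitCom→Band B ($588M), total $2185M.
VCG payment = (others' best without PeakComm) − (others' welfare with PeakComm) = 2185 − 1990 = $195M.

PeakComm pays $195M.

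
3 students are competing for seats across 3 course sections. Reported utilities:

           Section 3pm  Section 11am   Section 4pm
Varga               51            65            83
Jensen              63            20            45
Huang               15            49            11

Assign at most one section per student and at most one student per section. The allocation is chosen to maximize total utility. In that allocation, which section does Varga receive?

Optimal: Varga→Section 4pm (83 points), Jensen→Section 3pm (63 points), Huang→Section 11am (49 points) — total 83+63+49 = 195 points.
Column-greedy (each section in turn goes to its best remaining student) gives 139 points, worse by 56.
Next-best assignment: Varga→Section 3pm, Jensen→Section 4pm, Huang→Section 11am = 145 points.
Checked against all permutations: 195 points is optimal.

Varga receives Section 4pm.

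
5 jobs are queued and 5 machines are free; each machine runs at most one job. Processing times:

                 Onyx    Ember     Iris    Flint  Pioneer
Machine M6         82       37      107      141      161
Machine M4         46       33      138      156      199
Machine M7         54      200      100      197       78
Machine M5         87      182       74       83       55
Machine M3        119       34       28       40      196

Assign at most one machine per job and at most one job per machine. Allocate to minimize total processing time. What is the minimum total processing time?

Min total: 272 min

Optimal: Onyx→Machine M4 (46 min), Ember→Machine M6 (37 min), Iris→Machine M3 (28 min), Flint→Machine M5 (83 min), Pioneer→Machine M7 (78 min) — total 46+37+28+83+78 = 272 min.
Row-greedy (each job in turn takes its cheapest remaining machine) gives 373 min, worse by 101.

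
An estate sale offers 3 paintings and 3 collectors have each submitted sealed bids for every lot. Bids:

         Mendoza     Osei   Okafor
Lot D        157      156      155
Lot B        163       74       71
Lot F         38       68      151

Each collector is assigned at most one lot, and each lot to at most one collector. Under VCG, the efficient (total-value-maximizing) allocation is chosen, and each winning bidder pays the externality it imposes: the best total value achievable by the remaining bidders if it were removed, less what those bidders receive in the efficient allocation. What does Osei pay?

Efficient allocation: Mendoza→Lot B ($163), Osei→Lot D ($156), Okafor→Lot F ($151); total welfare W = $470.
Osei receives Lot D at value $156, so the others get W − 156 = $314.
Without Osei: best allocation of the remaining 2 bidders over all 3 lots is Mendoza→Lot B ($163), Okafor→Lot D ($155), total $318.
VCG payment = (others' best without Osei) − (others' welfare with Osei) = 318 − 314 = $4.

Osei pays $4.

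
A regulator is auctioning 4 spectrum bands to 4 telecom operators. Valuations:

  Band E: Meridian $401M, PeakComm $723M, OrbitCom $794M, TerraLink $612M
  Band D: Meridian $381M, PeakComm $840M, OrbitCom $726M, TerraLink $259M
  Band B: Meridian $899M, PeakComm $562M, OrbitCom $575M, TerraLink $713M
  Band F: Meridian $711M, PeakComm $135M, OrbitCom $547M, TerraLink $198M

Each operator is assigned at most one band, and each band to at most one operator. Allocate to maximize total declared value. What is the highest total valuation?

Max total: $3058M

Treat this as an assignment problem: match each operator to one band.
Optimal: Meridian→Band F ($711M), PeakComm→Band D ($840M), OrbitCom→Band E ($794M), TerraLink→Band B ($713M) — total 711+840+794+713 = $3058M.
Column-greedy (each band in turn goes to its best remaining operator) gives $2731M, worse by 327.
Next-best assignment: Meridian→Band B, PeakComm→Band D, OrbitCom→Band F, TerraLink→Band E = $2898M.
No other one-to-one assignment exceeds $3058M.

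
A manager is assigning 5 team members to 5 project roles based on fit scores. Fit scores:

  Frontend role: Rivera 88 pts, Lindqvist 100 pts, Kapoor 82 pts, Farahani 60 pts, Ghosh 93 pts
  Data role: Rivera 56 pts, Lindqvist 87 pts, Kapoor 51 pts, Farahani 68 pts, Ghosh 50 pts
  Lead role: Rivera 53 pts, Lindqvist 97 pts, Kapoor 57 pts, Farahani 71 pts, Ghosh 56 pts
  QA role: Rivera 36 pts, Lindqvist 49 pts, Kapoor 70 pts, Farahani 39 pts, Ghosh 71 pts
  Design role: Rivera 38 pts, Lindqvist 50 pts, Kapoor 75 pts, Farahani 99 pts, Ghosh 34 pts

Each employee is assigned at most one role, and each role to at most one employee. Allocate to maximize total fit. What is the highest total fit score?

Maximum total: 415 pts

Optimal: Rivera→Data role (56 pts), Lindqvist→Lead role (97 pts), Kapoor→QA role (70 pts), Farahani→Design role (99 pts), Ghosh→Frontend role (93 pts) — total 56+97+70+99+93 = 415 pts.
Row-greedy (each employee in turn takes its best remaining role) gives 399 pts, worse by 16.
Every other assignment is strictly worse.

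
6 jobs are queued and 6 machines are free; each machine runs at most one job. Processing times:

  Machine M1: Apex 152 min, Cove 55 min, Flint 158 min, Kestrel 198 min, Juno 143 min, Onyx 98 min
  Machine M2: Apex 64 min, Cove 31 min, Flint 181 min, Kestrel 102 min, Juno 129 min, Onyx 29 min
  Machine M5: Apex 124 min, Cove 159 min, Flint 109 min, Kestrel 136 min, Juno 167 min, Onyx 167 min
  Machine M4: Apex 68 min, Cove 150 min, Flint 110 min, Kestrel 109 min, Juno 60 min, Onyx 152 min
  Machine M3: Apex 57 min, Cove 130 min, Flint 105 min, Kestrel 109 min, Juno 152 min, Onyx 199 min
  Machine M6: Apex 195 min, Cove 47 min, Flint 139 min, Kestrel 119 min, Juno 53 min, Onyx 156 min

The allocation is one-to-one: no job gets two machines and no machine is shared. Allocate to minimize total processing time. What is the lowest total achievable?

Optimal: Apex→Machine M3 (57 min), Cove→Machine M1 (55 min), Flint→Machine M5 (109 min), Kestrel→Machine M4 (109 min), Juno→Machine M6 (53 min), Onyx→Machine M2 (29 min) — total 57+55+109+109+53+29 = 412 min.
Column-greedy (each machine in turn goes to its cheapest remaining job) gives 429 min, worse by 17.
Next-best assignment: Apex→Machine M4, Cove→Machine M1, Flint→Machine M5, Kestrel→Machine M3, Juno→Machine M6, Onyx→Machine M2 = 423 min.
No other one-to-one assignment undercuts 412 min.

Minimum total: 412 min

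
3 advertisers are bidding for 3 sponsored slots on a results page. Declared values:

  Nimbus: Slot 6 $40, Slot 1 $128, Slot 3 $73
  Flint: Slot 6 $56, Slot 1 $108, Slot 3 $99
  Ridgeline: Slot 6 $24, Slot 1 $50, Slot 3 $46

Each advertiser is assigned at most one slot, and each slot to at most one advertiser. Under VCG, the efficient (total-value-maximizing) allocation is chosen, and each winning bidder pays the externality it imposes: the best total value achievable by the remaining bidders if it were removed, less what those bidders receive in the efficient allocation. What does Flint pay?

Efficient allocation: Nimbus→Slot 1 ($128), Flint→Slot 3 ($99), Ridgeline→Slot 6 ($24); total welfare W = $251.
Flint receives Slot 3 at value $99, so the others get W − 99 = $152.
Without Flint: best allocation of the remaining 2 bidders over all 3 slots is Nimbus→Slot 1 ($128), Ridgeline→Slot 3 ($46), total $174.
VCG payment = (others' best without Flint) − (others' welfare with Flint) = 174 − 152 = $22.

Flint pays $22.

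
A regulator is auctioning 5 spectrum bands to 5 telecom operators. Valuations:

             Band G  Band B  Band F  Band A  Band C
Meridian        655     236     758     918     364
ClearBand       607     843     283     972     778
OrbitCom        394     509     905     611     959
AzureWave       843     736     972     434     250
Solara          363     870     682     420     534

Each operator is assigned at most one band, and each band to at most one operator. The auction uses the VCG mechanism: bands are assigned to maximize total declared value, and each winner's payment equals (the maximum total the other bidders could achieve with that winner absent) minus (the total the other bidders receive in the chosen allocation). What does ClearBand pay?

ClearBand pays $263M.

Efficient allocation: Meridian→Band G ($655M), ClearBand→Band A ($972M), OrbitCom→Band C ($959M), AzureWave→Band F ($972M), Solara→Band B ($870M); total welfare W = $4428M.
ClearBand receives Band A at value $972M, so the others get W − 972 = $3456M.
Without ClearBand: best allocation of the remaining 4 bidders over all 5 bands is Meridian→Band A ($918M), OrbitCom→Band C ($959M), AzureWave→Band F ($972M), Solara→Band B ($870M), total $3719M.
VCG payment = (others' best without ClearBand) − (others' welfare with ClearBand) = 3719 − 3456 = $263M.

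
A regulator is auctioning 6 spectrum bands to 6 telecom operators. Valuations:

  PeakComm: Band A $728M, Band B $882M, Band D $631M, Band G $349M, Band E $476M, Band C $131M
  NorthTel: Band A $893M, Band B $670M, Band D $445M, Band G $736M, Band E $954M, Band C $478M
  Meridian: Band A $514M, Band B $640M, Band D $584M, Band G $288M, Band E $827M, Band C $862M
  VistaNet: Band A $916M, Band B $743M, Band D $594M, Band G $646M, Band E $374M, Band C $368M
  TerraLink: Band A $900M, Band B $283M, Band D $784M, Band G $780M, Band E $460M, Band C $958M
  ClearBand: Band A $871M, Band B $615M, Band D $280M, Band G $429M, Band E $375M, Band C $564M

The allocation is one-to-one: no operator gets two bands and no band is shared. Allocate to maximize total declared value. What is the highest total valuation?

This is the linear assignment problem.
Optimal: PeakComm→Band B ($882M), NorthTel→Band E ($954M), Meridian→Band C ($862M), VistaNet→Band G ($646M), TerraLink→Band D ($784M), ClearBand→Band A ($871M) — total 882+954+862+646+784+871 = $4999M.
Max-entry greedy (repeatedly take the single best remaining cell) gives $4723M, worse by 276.
Next-best assignment: PeakComm→Band B, NorthTel→Band E, Meridian→Band C, VistaNet→Band D, TerraLink→Band G, ClearBand→Band A = $4943M.
Swapping TerraLink↔NorthTel (TerraLink→Band E $460M, NorthTel→Band D $445M) loses 833.

Maximum total: $4999M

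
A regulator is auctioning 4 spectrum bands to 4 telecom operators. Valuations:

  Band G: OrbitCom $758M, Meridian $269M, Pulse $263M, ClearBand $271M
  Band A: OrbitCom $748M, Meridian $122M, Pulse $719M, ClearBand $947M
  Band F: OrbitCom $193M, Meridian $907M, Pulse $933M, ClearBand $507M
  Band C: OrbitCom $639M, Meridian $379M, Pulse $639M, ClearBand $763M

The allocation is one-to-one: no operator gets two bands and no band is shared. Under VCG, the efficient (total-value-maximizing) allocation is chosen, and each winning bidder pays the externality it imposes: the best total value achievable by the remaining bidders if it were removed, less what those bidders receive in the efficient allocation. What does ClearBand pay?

Efficient allocation: OrbitCom→Band G ($758M), Meridian→Band F ($907M), Pulse→Band C ($639M), ClearBand→Band A ($947M); total welfare W = $3251M.
ClearBand receives Band A at value $947M, so the others get W − 947 = $2304M.
Without ClearBand: best allocation of the remaining 3 bidders over all 4 bands is OrbitCom→Band G ($758M), Meridian→Band F ($907M), Pulse→Band A ($719M), total $2384M.
VCG payment = (others' best without ClearBand) − (others' welfare with ClearBand) = 2384 − 2304 = $80M.

ClearBand pays $80M.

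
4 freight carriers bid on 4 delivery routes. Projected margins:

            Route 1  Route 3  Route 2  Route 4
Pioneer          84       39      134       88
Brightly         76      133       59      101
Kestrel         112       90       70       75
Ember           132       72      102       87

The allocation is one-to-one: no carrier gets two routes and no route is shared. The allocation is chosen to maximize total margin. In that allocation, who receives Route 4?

Optimal: Pioneer→Route 2 ($134k), Brightly→Route 3 ($133k), Kestrel→Route 4 ($75k), Ember→Route 1 ($132k) — total 134+133+75+132 = $474k.
Row-greedy (each carrier in turn takes its best remaining route) gives $466k, worse by 8.
Kestrel's own top route is Route 1 ($112k), but forcing Kestrel→Route 1 and reassigning the rest optimally gives only $466k — worse by 8.

Kestrel receives Route 4.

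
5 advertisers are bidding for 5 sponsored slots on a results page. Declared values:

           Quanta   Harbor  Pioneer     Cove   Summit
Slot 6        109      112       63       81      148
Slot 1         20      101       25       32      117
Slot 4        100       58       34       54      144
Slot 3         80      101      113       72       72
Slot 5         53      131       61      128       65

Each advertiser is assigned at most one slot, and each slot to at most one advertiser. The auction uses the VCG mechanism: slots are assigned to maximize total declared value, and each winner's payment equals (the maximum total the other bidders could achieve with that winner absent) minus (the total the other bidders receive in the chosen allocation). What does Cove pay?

Efficient allocation: Quanta→Slot 6 ($109), Harbor→Slot 1 ($101), Pioneer→Slot 3 ($113), Cove→Slot 5 ($128), Summit→Slot 4 ($144); total welfare W = $595.
Cove receives Slot 5 at value $128, so the others get W − 128 = $467.
Without Cove: best allocation of the remaining 4 bidders over all 5 slots is Quanta→Slot 6 ($109), Harbor→Slot 5 ($131), Pioneer→Slot 3 ($113), Summit→Slot 4 ($144), total $497.
VCG payment = (others' best without Cove) − (others' welfare with Cove) = 497 − 467 = $30.

Cove pays $30.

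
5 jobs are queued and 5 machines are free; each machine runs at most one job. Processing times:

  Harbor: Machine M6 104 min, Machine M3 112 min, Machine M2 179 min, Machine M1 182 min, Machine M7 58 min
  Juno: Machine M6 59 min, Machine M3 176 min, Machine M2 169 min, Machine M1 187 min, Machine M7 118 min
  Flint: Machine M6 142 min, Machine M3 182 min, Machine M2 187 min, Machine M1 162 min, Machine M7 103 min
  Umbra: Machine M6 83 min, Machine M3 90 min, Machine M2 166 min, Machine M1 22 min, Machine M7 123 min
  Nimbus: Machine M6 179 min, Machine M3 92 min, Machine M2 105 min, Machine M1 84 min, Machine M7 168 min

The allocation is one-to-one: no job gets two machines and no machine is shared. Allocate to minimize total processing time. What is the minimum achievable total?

Optimal: Harbor→Machine M3 (112 min), Juno→Machine M6 (59 min), Flint→Machine M7 (103 min), Umbra→Machine M1 (22 min), Nimbus→Machine M2 (105 min) — total 112+59+103+22+105 = 401 min.
Min-entry greedy (repeatedly take the single cheapest remaining cell) gives 418 min, worse by 17.
Next-best assignment: Harbor→Machine M7, Juno→Machine M6, Flint→Machine M2, Umbra→Machine M1, Nimbus→Machine M3 = 418 min.

Min total: 401 min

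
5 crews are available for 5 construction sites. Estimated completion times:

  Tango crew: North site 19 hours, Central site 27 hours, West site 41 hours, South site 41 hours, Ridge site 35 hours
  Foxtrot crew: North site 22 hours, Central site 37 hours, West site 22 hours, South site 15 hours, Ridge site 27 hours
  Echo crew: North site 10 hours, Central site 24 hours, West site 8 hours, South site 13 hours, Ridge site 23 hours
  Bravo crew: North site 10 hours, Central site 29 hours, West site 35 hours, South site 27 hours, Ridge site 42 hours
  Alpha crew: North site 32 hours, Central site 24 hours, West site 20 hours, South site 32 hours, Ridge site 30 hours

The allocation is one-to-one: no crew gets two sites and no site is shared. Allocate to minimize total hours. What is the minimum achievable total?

Treat this as an assignment problem: match each crew to one site.
Optimal: Tango crew→Central site (27 hours), Foxtrot crew→South site (15 hours), Echo crew→West site (8 hours), Bravo crew→North site (10 hours), Alpha crew→Ridge site (30 hours) — total 27+15+8+10+30 = 90 hours.
Column-greedy (each site in turn goes to its cheapest remaining crew) gives 118 hours, worse by 28.
Next-best assignment: Tango crew→Ridge site, Foxtrot crew→South site, Echo crew→West site, Bravo crew→North site, Alpha crew→Central site = 92 hours.
Every other assignment is strictly worse.

Minimum total: 90 hours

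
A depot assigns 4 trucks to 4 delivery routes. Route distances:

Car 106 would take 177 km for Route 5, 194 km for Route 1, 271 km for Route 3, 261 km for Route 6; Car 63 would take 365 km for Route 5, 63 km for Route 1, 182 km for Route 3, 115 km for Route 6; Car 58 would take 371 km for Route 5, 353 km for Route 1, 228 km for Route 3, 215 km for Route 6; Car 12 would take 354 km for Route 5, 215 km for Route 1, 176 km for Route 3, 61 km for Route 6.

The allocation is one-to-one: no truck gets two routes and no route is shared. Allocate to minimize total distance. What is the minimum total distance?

Minimum total: 529 km

Optimal: Car 106→Route 5 (177 km), Car 63→Route 1 (63 km), Car 58→Route 3 (228 km), Car 12→Route 6 (61 km) — total 177+63+228+61 = 529 km.
Column-greedy (each route in turn goes to its cheapest remaining truck) gives 631 km, worse by 102.
Checked against all permutations: 529 km is optimal.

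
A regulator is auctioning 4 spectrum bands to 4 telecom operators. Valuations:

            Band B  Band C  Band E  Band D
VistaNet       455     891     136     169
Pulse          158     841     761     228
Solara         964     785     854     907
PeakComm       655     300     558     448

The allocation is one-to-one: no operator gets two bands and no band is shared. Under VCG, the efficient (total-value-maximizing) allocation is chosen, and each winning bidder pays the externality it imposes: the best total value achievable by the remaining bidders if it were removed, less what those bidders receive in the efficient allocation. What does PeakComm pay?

PeakComm pays $57M.

Efficient allocation: VistaNet→Band C ($891M), Pulse→Band E ($761M), Solara→Band D ($907M), PeakComm→Band B ($655M); total welfare W = $3214M.
PeakComm receives Band B at value $655M, so the others get W − 655 = $2559M.
Without PeakComm: best allocation of the remaining 3 bidders over all 4 bands is VistaNet→Band C ($891M), Pulse→Band E ($761M), Solara→Band B ($964M), total $2616M.
VCG payment = (others' best without PeakComm) − (others' welfare with PeakComm) = 2616 − 2559 = $57M.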